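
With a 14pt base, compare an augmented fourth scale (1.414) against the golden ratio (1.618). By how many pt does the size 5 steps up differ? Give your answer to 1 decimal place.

Augmented fourth: 14.0 × 1.414⁵ = 79.136pt
Golden ratio: 14.0 × 1.618⁵ = 155.246pt
Difference: 155.246 − 79.136 = 76.110pt

76.1pt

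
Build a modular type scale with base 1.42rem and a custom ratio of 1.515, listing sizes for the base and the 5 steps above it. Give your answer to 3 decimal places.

1.420rem, 2.151rem, 3.259rem, 4.938rem, 7.481rem, 11.333rem

Step 0: 1.42rem
Step 1: 1.42 × 1.515 = 2.151
Step 2: 1.42 × 1.515² = 3.259
Step 3: 1.42 × 1.515³ = 4.938
Step 4: 1.42 × 1.515⁴ = 7.481
Step 5: 1.42 × 1.515⁵ = 11.333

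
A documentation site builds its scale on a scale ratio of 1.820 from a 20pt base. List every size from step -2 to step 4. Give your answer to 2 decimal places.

6.04pt, 10.99pt, 20.00pt, 36.40pt, 66.25pt, 120.57pt, 219.44pt

Step -2: 20.0 ÷ 1.820² = 6.04
Step -1: 20.0 ÷ 1.820 = 10.99
Step 0: 20pt
Step 1: 20.0 × 1.820 = 36.40
Step 2: 20.0 × 1.820² = 66.25
Step 3: 20.0 × 1.820³ = 120.57
Step 4: 20.0 × 1.820⁴ = 219.44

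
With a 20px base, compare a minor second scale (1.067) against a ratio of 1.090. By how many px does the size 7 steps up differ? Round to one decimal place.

5.1px

Minor second: 20.0 × 1.067⁷ = 31.491px
At 1.090: 20.0 × 1.090⁷ = 36.561px
Difference: 36.561 − 31.491 = 5.070px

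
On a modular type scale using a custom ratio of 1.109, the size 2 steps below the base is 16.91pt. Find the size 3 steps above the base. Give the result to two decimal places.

Moving from step -2 to step +3 is 5 steps up, so multiply by r⁵.
16.91 × 1.109⁵ = 16.91 × 1.67748 ≈ 28.366

28.37pt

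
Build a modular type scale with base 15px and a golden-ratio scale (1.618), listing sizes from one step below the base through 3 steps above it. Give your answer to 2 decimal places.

Step -1: 15.0 ÷ 1.618 = 9.27
Step 0: 15px
Step 1: 15.0 × 1.618 = 24.27
Step 2: 15.0 × 1.618² = 39.27
Step 3: 15.0 × 1.618³ = 63.54

9.27px, 15.00px, 24.27px, 39.27px, 63.54px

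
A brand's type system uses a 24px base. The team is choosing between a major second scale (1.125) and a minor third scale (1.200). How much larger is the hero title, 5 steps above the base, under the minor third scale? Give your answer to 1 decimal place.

16.5px

Major second: 24.0 × 1.125⁵ = 43.249px
Minor third: 24.0 × 1.200⁵ = 59.720px
Difference: 59.720 − 43.249 = 16.471px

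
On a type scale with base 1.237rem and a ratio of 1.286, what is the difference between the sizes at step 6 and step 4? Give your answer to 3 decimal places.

Step 4: 1.237 × 1.286⁴ = 3.38325rem
Step 6: 1.237 × 1.286⁶ = 5.59520rem
Difference: 5.59520 − 3.38325 = 2.21195rem

2.212rem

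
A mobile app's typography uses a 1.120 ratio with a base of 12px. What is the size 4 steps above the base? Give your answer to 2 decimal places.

18.88px

Every step multiplies by the scale ratio.
12.0 × 1.120⁴ = 12.0 × 1.57352 ≈ 18.88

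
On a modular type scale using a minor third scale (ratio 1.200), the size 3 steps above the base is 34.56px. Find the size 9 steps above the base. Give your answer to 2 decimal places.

103.20px

Moving from step +3 to step +9 is 6 steps up, so multiply by r⁶.
34.56 × 1.200⁶ = 34.56 × 2.98598 ≈ 103.196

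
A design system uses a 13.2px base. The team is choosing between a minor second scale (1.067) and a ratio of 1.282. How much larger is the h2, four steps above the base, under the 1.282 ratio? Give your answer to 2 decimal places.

Minor second: 13.2 × 1.067⁴ = 17.1093px
At 1.282: 13.2 × 1.282⁴ = 35.6555px
Difference: 35.6555 − 17.1093 = 18.5462px

18.55px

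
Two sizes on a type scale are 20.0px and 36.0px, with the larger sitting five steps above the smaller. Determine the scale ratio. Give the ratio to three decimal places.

1.125

r⁵ = 36.0 / 20.0, so r = (36.0/20.0)^(1/5).
r = 1.8000^(1/5) ≈ 1.1247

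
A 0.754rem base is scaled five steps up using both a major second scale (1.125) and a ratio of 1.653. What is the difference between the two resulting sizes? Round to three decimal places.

Major second: 0.754 × 1.125⁵ = 1.35873rem
At 1.653: 0.754 × 1.653⁵ = 9.30541rem
Difference: 9.30541 − 1.35873 = 7.94668rem

7.947rem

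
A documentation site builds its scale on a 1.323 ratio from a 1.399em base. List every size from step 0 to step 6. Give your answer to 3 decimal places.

Step 0: 1.399em
Step 1: 1.399 × 1.323 = 1.851
Step 2: 1.399 × 1.323² = 2.449
Step 3: 1.399 × 1.323³ = 3.240
Step 4: 1.399 × 1.323⁴ = 4.286
Step 5: 1.399 × 1.323⁵ = 5.670
Step 6: 1.399 × 1.323⁶ = 7.502

1.399em, 1.851em, 2.449em, 3.240em, 4.286em, 5.670em, 7.502em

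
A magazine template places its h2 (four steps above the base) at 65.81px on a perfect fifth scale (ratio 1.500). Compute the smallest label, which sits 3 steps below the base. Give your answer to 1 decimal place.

3.9px

65.81 ÷ 1.500⁷ = 65.81 ÷ 17.08594 ≈ 3.852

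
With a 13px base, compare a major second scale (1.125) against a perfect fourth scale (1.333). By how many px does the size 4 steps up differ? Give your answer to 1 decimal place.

Major second: 13.0 × 1.125⁴ = 20.823px
Perfect fourth: 13.0 × 1.333⁴ = 41.045px
Difference: 41.045 − 20.823 = 20.222px

20.2px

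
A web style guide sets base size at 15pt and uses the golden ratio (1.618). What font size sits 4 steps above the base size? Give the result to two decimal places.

102.80pt

15.0 × 1.618⁴ = 15.0 × 6.85353 ≈ 102.80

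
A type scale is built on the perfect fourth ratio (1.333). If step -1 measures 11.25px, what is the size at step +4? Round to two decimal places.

The gap is 4 − (-1) = 5 steps, so the factor is 1.333^5.
11.25 × 1.333⁵ = 11.25 × 4.20873 ≈ 47.348

47.35px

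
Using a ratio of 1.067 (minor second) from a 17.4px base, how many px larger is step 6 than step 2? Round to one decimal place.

Step 2: 17.4 × 1.067² = 19.810px
Step 6: 17.4 × 1.067⁶ = 25.676px
Difference: 25.676 − 19.810 = 5.866px

5.9px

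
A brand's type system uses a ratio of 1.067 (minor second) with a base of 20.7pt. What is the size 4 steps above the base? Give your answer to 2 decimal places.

26.83pt

A modular type scale is a geometric sequence: sizeₙ = base × rⁿ.
20.7 × 1.067⁴ = 20.7 × 1.29616 ≈ 26.83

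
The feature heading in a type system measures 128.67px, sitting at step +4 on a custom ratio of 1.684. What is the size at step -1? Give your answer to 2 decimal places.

Moving from step +4 to step -1 is 5 steps down, so divide by r⁵.
128.67 ÷ 1.684⁵ = 128.67 ÷ 13.54286 ≈ 9.501

9.50px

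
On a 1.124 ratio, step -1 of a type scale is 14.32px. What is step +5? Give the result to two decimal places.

14.32 × 1.124⁶ = 14.32 × 2.01650 ≈ 28.876

28.88px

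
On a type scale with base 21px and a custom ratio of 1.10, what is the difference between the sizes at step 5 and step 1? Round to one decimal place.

10.7px

Step 1: 21.0 × 1.10 = 23.100px
Step 5: 21.0 × 1.10⁵ = 33.821px
Difference: 33.821 − 23.100 = 10.721px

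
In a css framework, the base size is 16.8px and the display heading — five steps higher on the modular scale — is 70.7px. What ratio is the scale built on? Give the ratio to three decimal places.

The ratio satisfies 16.8 × r⁵ = 70.7, so r = (70.7 / 16.8)^(1/5).
r = 4.2083^(1/5) ≈ 1.3330

1.333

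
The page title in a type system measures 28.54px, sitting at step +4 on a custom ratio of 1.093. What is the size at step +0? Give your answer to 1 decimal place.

The gap is 0 − (4) = -4 steps, so the factor is 1.093^-4.
28.54 ÷ 1.093⁴ = 28.54 ÷ 1.42719 ≈ 19.997

20.0px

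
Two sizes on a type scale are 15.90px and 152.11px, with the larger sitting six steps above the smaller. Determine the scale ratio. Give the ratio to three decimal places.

r⁶ = 152.11 / 15.90, so r = (152.11/15.90)^(1/6).
r = 9.5667^(1/6) ≈ 1.4570

1.457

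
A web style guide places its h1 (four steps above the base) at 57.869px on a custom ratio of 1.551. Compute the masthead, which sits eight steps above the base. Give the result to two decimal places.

57.869 × 1.551⁴ = 57.869 × 5.78692 ≈ 334.883

334.88px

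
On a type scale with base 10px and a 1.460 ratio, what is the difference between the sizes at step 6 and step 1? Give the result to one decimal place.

Step 1: 10.0 × 1.460 = 14.600px
Step 6: 10.0 × 1.460⁶ = 96.854px
Difference: 96.854 − 14.600 = 82.254px

82.3px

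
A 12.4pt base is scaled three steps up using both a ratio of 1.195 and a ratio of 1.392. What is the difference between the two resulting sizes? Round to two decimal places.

At 1.195: 12.4 × 1.195³ = 21.1605pt
At 1.392: 12.4 × 1.392³ = 33.4456pt
Difference: 33.4456 − 21.1605 = 12.2851pt

12.29pt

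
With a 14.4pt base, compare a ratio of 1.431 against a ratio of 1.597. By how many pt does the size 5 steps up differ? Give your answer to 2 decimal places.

At 1.431: 14.4 × 1.431⁵ = 86.4093pt
At 1.597: 14.4 × 1.597⁵ = 149.5847pt
Difference: 149.5847 − 86.4093 = 63.1754pt

63.18pt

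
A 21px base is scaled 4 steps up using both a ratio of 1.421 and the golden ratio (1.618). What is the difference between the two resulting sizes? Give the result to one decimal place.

58.3px

At 1.421: 21.0 × 1.421⁴ = 85.624px
Golden ratio: 21.0 × 1.618⁴ = 143.924px
Difference: 143.924 − 85.624 = 58.300px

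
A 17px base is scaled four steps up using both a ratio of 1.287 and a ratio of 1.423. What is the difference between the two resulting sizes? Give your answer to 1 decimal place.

At 1.287: 17.0 × 1.287⁴ = 46.640px
At 1.423: 17.0 × 1.423⁴ = 69.706px
Difference: 69.706 − 46.640 = 23.066px

23.1px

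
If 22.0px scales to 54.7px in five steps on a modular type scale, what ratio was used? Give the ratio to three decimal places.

1.200

r⁵ = 54.7 / 22.0, so r = (54.7/22.0)^(1/5).
r = 2.4864^(1/5) ≈ 1.1998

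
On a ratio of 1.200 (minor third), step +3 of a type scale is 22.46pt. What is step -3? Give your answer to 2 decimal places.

The gap is -3 − (3) = -6 steps, so the factor is 1.200^-6.
22.46 ÷ 1.200⁶ = 22.46 ÷ 2.98598 ≈ 7.522

7.52pt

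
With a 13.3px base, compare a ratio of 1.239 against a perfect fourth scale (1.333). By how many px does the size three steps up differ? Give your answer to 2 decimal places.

6.21px

At 1.239: 13.3 × 1.239³ = 25.2968px
Perfect fourth: 13.3 × 1.333³ = 31.5023px
Difference: 31.5023 − 25.2968 = 6.2055px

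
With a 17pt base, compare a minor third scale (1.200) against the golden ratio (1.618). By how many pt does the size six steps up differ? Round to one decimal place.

Minor third: 17.0 × 1.200⁶ = 50.762pt
Golden ratio: 17.0 × 1.618⁶ = 305.014pt
Difference: 305.014 − 50.762 = 254.252pt

254.3pt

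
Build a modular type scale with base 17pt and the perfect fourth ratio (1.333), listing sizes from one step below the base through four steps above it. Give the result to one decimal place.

12.8pt, 17.0pt, 22.7pt, 30.2pt, 40.3pt, 53.7pt

Step -1: 17.0 ÷ 1.333 = 12.8
Step 0: 17pt
Step 1: 17.0 × 1.333 = 22.7
Step 2: 17.0 × 1.333² = 30.2
Step 3: 17.0 × 1.333³ = 40.3
Step 4: 17.0 × 1.333⁴ = 53.7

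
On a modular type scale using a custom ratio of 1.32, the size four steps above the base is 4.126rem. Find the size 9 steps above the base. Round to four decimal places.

4.126 × 1.32⁵ = 4.126 × 4.00746 ≈ 16.5348

16.5348rem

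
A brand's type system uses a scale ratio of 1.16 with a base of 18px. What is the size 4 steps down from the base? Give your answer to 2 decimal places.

9.94px

Each step on a modular scale multiplies by the ratio, so the size n steps from the base is base × ratioⁿ.
18.0 ÷ 1.16⁴ = 18.0 ÷ 1.81064 ≈ 9.94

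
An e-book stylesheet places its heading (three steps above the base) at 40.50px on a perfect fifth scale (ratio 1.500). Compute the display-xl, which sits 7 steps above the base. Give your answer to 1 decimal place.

205.0px

Moving from step +3 to step +7 is 4 steps up, so multiply by r⁴.
40.50 × 1.500⁴ = 40.50 × 5.06250 ≈ 205.031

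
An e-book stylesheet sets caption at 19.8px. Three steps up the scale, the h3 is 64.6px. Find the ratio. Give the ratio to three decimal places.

The ratio satisfies 19.8 × r³ = 64.6, so r = (64.6 / 19.8)^(1/3).
r = 3.2626^(1/3) ≈ 1.4832

1.483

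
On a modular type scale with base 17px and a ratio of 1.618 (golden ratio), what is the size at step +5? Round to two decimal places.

17.0 × 1.618⁵ = 17.0 × 11.08901 ≈ 188.51

188.51px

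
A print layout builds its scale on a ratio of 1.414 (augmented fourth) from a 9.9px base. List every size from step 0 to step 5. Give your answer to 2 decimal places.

9.90px, 14.00px, 19.79px, 27.99px, 39.58px, 55.96px

Step 0: 9.9px
Step 1: 9.9 × 1.414 = 14.00
Step 2: 9.9 × 1.414² = 19.79
Step 3: 9.9 × 1.414³ = 27.99
Step 4: 9.9 × 1.414⁴ = 39.58
Step 5: 9.9 × 1.414⁵ = 55.96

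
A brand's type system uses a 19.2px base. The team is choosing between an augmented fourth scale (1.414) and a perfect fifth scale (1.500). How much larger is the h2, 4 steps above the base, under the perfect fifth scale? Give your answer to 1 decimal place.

Augmented fourth: 19.2 × 1.414⁴ = 76.754px
Perfect fifth: 19.2 × 1.500⁴ = 97.200px
Difference: 97.200 − 76.754 = 20.446px

20.4px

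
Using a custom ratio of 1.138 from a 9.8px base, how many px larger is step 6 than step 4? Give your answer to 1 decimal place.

Step 4: 9.8 × 1.138⁴ = 16.436px
Step 6: 9.8 × 1.138⁶ = 21.285px
Difference: 21.285 − 16.436 = 4.849px

4.8px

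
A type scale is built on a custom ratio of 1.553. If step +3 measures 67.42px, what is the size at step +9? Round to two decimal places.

67.42 × 1.553⁶ = 67.42 × 14.02907 ≈ 945.840

945.84px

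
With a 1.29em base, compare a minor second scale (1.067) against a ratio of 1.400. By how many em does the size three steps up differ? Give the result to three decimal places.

Minor second: 1.29 × 1.067³ = 1.56705em
At 1.400: 1.29 × 1.400³ = 3.53976em
Difference: 3.53976 − 1.56705 = 1.97271em

1.973em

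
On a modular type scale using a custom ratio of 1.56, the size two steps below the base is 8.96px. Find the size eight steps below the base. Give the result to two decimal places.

8.96 ÷ 1.56⁶ = 8.96 ÷ 14.41277 ≈ 0.622

0.62px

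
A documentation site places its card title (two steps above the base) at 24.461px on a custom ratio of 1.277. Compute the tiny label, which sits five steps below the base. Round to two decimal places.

24.461 ÷ 1.277⁷ = 24.461 ÷ 5.53779 ≈ 4.417

4.42px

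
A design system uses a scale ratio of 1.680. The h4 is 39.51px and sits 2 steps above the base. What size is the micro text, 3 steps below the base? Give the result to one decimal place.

3.0px

The gap is -3 − (2) = -5 steps, so the factor is 1.680^-5.
39.51 ÷ 1.680⁵ = 39.51 ÷ 13.38278 ≈ 2.952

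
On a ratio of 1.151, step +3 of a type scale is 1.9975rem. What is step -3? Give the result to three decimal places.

0.859rem

1.9975 ÷ 1.151⁶ = 1.9975 ÷ 2.32516 ≈ 0.859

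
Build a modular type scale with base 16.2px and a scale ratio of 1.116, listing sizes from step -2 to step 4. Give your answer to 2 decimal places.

Step -2: 16.2 ÷ 1.116² = 13.01
Step -1: 16.2 ÷ 1.116 = 14.52
Step 0: 16.2px
Step 1: 16.2 × 1.116 = 18.08
Step 2: 16.2 × 1.116² = 20.18
Step 3: 16.2 × 1.116³ = 22.52
Step 4: 16.2 × 1.116⁴ = 25.13

13.01px, 14.52px, 16.20px, 18.08px, 20.18px, 22.52px, 25.13px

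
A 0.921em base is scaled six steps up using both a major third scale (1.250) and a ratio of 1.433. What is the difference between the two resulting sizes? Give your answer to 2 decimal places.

Major third: 0.921 × 1.250⁶ = 3.5133em
At 1.433: 0.921 × 1.433⁶ = 7.9751em
Difference: 7.9751 − 3.5133 = 4.4618em

4.46em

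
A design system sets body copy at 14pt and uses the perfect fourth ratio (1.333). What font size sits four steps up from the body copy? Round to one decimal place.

A modular type scale is a geometric sequence: sizeₙ = base × rⁿ.
14.0 × 1.333⁴ = 14.0 × 3.15733 ≈ 44.20

44.2pt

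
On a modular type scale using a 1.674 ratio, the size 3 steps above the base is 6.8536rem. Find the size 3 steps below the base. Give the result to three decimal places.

0.311rem

6.8536 ÷ 1.674⁶ = 6.8536 ÷ 22.00558 ≈ 0.311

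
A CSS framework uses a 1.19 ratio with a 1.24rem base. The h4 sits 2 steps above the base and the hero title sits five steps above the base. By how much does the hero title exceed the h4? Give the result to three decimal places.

Step 2: 1.24 × 1.19² = 1.75596rem
Step 5: 1.24 × 1.19⁵ = 2.95908rem
Difference: 2.95908 − 1.75596 = 1.20312rem

1.203rem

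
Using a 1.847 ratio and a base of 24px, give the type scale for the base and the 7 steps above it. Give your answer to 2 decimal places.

24.00px, 44.33px, 81.87px, 151.22px, 279.31px, 515.88px, 952.82px, 1759.87px

Step 0: 24px
Step 1: 24.0 × 1.847 = 44.33
Step 2: 24.0 × 1.847² = 81.87
Step 3: 24.0 × 1.847³ = 151.22
Step 4: 24.0 × 1.847⁴ = 279.31
Step 5: 24.0 × 1.847⁵ = 515.88
Step 6: 24.0 × 1.847⁶ = 952.82
Step 7: 24.0 × 1.847⁷ = 1759.87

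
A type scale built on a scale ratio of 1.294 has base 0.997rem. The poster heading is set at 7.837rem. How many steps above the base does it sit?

1.294ⁿ = 7.837 / 0.997 = 7.8606
n = ln(7.8606) / ln(1.294) = 2.0619 / 0.2577 ≈ 8.00

8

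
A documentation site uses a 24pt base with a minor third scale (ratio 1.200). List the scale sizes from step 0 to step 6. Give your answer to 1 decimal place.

24.0pt, 28.8pt, 34.6pt, 41.5pt, 49.8pt, 59.7pt, 71.7pt

Step 0: 24pt
Step 1: 24.0 × 1.200 = 28.8
Step 2: 24.0 × 1.200² = 34.6
Step 3: 24.0 × 1.200³ = 41.5
Step 4: 24.0 × 1.200⁴ = 49.8
Step 5: 24.0 × 1.200⁵ = 59.7
Step 6: 24.0 × 1.200⁶ = 71.7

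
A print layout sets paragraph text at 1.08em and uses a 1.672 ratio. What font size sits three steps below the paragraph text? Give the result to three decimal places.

0.231em

Each step on a modular scale multiplies by the ratio, so the size n steps from the base is base × ratioⁿ.
1.08 ÷ 1.672³ = 1.08 ÷ 4.67422 ≈ 0.231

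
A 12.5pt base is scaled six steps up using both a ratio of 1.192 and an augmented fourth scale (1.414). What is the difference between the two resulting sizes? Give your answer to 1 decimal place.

At 1.192: 12.5 × 1.192⁶ = 35.856pt
Augmented fourth: 12.5 × 1.414⁶ = 99.909pt
Difference: 99.909 − 35.856 = 64.053pt

64.1pt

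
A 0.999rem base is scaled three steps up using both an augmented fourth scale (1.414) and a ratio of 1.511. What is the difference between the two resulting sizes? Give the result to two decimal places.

Augmented fourth: 0.999 × 1.414³ = 2.8243rem
At 1.511: 0.999 × 1.511³ = 3.4463rem
Difference: 3.4463 − 2.8243 = 0.6220rem

0.62rem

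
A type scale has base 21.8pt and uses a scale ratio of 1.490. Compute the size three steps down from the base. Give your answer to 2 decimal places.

6.59pt

Each step on a modular scale multiplies by the ratio, so the size n steps from the base is base × ratioⁿ.
21.8 ÷ 1.490³ = 21.8 ÷ 3.30795 ≈ 6.59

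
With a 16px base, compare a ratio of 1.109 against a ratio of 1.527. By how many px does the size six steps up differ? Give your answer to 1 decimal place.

173.1px

At 1.109: 16.0 × 1.109⁶ = 29.765px
At 1.527: 16.0 × 1.527⁶ = 202.840px
Difference: 202.840 − 29.765 = 173.075px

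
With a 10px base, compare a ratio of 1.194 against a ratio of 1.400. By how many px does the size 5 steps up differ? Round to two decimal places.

29.52px

At 1.194: 10.0 × 1.194⁵ = 24.2673px
At 1.400: 10.0 × 1.400⁵ = 53.7824px
Difference: 53.7824 − 24.2673 = 29.5151px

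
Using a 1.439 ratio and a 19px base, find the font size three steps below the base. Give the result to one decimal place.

19.0 ÷ 1.439³ = 19.0 ÷ 2.97977 ≈ 6.38

6.4px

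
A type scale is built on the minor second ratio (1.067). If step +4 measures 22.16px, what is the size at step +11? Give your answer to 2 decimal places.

The gap is 11 − (4) = 7 steps, so the factor is 1.067^7.
22.16 × 1.067⁷ = 22.16 × 1.57453 ≈ 34.892

34.89px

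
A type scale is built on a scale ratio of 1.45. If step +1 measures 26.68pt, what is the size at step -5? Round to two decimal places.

The gap is -5 − (1) = -6 steps, so the factor is 1.45^-6.
26.68 ÷ 1.45⁶ = 26.68 ÷ 9.29411 ≈ 2.871

2.87pt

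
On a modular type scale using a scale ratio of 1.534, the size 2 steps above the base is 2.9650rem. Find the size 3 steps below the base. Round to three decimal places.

2.9650 ÷ 1.534⁵ = 2.9650 ÷ 8.49428 ≈ 0.349

0.349rem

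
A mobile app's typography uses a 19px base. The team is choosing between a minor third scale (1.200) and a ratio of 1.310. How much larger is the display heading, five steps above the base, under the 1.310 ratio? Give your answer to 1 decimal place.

Minor third: 19.0 × 1.200⁵ = 47.278px
At 1.310: 19.0 × 1.310⁵ = 73.301px
Difference: 73.301 − 47.278 = 26.023px

26.0px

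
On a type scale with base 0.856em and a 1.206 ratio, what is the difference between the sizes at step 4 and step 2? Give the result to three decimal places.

0.566em

Step 2: 0.856 × 1.206² = 1.24500em
Step 4: 0.856 × 1.206⁴ = 1.81077em
Difference: 1.81077 − 1.24500 = 0.56577em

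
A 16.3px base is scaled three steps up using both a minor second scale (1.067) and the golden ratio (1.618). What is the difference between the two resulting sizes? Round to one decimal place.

49.2px

Minor second: 16.3 × 1.067³ = 19.801px
Golden ratio: 16.3 × 1.618³ = 69.044px
Difference: 69.044 − 19.801 = 49.243px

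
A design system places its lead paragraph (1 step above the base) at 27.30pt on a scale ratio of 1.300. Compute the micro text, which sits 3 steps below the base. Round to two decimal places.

27.30 ÷ 1.300⁴ = 27.30 ÷ 2.85610 ≈ 9.558

9.56pt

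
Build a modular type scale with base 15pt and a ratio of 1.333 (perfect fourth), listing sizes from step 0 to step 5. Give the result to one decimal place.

Step 0: 15pt
Step 1: 15.0 × 1.333 = 20.0
Step 2: 15.0 × 1.333² = 26.7
Step 3: 15.0 × 1.333³ = 35.5
Step 4: 15.0 × 1.333⁴ = 47.4
Step 5: 15.0 × 1.333⁵ = 63.1

15.0pt, 20.0pt, 26.7pt, 35.5pt, 47.4pt, 63.1pt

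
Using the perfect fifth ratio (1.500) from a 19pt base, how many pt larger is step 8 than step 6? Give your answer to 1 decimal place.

Step 6: 19.0 × 1.500⁶ = 216.422pt
Step 8: 19.0 × 1.500⁸ = 486.949pt
Difference: 486.949 − 216.422 = 270.527pt

270.5pt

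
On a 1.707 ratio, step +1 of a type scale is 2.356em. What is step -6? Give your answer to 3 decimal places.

0.056em

Moving from step +1 to step -6 is 7 steps down, so divide by r⁷.
2.356 ÷ 1.707⁷ = 2.356 ÷ 42.23132 ≈ 0.056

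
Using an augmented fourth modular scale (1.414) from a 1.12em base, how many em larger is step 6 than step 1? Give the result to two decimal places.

Step 1: 1.12 × 1.414 = 1.5837em
Step 6: 1.12 × 1.414⁶ = 8.9519em
Difference: 8.9519 − 1.5837 = 7.3682em

7.37em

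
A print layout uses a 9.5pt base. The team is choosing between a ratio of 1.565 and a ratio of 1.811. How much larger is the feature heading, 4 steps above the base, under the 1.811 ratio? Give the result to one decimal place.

45.2pt

At 1.565: 9.5 × 1.565⁴ = 56.988pt
At 1.811: 9.5 × 1.811⁴ = 102.187pt
Difference: 102.187 − 56.988 = 45.199pt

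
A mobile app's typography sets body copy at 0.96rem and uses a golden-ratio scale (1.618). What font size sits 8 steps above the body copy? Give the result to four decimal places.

45.0920rem

Every step multiplies by the scale ratio.
0.96 × 1.618⁸ = 0.96 × 46.97082 ≈ 45.0920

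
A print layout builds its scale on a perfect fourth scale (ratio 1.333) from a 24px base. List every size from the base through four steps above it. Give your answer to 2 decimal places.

Step 0: 24px
Step 1: 24.0 × 1.333 = 31.99
Step 2: 24.0 × 1.333² = 42.65
Step 3: 24.0 × 1.333³ = 56.85
Step 4: 24.0 × 1.333⁴ = 75.78

24.00px, 31.99px, 42.65px, 56.85px, 75.78px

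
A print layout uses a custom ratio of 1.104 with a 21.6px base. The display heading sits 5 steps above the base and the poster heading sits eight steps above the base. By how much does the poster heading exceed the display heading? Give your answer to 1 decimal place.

12.2px

Step 5: 21.6 × 1.104⁵ = 35.424px
Step 8: 21.6 × 1.104⁸ = 47.666px
Difference: 47.666 − 35.424 = 12.242px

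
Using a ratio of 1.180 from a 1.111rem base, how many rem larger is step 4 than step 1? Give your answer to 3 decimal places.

0.843rem

Step 1: 1.111 × 1.180 = 1.31098rem
Step 4: 1.111 × 1.180⁴ = 2.15398rem
Difference: 2.15398 − 1.31098 = 0.84300rem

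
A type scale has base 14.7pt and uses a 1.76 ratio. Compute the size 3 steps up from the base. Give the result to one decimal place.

A modular type scale is a geometric sequence: sizeₙ = base × rⁿ.
14.7 × 1.76³ = 14.7 × 5.45178 ≈ 80.14

80.1pt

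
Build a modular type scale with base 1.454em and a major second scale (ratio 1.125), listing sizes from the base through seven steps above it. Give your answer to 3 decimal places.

1.454em, 1.636em, 1.840em, 2.070em, 2.329em, 2.620em, 2.948em, 3.316em

Step 0: 1.454em
Step 1: 1.454 × 1.125 = 1.636
Step 2: 1.454 × 1.125² = 1.840
Step 3: 1.454 × 1.125³ = 2.070
Step 4: 1.454 × 1.125⁴ = 2.329
Step 5: 1.454 × 1.125⁵ = 2.620
Step 6: 1.454 × 1.125⁶ = 2.948
Step 7: 1.454 × 1.125⁷ = 3.316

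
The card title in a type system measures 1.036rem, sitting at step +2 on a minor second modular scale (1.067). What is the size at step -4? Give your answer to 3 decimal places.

The gap is -4 − (2) = -6 steps, so the factor is 1.067^-6.
1.036 ÷ 1.067⁶ = 1.036 ÷ 1.47566 ≈ 0.702

0.702rem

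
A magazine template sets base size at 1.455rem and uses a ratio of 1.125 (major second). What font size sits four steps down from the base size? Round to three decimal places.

0.908rem

Each step on a modular scale multiplies by the ratio, so the size n steps from the base is base × ratioⁿ.
1.455 ÷ 1.125⁴ = 1.455 ÷ 1.60181 ≈ 0.908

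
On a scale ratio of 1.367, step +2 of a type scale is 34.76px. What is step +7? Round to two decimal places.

165.93px

Moving from step +2 to step +7 is 5 steps up, so multiply by r⁵.
34.76 × 1.367⁵ = 34.76 × 4.77356 ≈ 165.929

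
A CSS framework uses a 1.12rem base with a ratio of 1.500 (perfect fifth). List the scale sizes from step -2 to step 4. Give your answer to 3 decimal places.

Step -2: 1.12 ÷ 1.500² = 0.498
Step -1: 1.12 ÷ 1.500 = 0.747
Step 0: 1.12rem
Step 1: 1.12 × 1.500 = 1.680
Step 2: 1.12 × 1.500² = 2.520
Step 3: 1.12 × 1.500³ = 3.780
Step 4: 1.12 × 1.500⁴ = 5.670

0.498rem, 0.747rem, 1.120rem, 1.680rem, 2.520rem, 3.780rem, 5.670rem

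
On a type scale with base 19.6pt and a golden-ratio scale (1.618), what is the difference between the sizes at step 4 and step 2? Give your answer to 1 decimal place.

Step 2: 19.6 × 1.618² = 51.311pt
Step 4: 19.6 × 1.618⁴ = 134.329pt
Difference: 134.329 − 51.311 = 83.018pt

83.0pt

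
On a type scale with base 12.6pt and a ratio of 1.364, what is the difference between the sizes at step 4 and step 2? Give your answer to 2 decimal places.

Step 2: 12.6 × 1.364² = 23.4422pt
Step 4: 12.6 × 1.364⁴ = 43.6142pt
Difference: 43.6142 − 23.4422 = 20.1720pt

20.17pt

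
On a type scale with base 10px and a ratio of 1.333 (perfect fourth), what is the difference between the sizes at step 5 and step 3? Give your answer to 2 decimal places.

Step 3: 10.0 × 1.333³ = 23.6859px
Step 5: 10.0 × 1.333⁵ = 42.0873px
Difference: 42.0873 − 23.6859 = 18.4014px

18.40px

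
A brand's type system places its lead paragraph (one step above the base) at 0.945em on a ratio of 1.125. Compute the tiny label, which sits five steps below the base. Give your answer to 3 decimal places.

Moving from step +1 to step -5 is 6 steps down, so divide by r⁶.
0.945 ÷ 1.125⁶ = 0.945 ÷ 2.02729 ≈ 0.466

0.466em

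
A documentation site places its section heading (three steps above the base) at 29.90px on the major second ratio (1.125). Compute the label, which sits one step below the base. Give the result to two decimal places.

Moving from step +3 to step -1 is 4 steps down, so divide by r⁴.
29.90 ÷ 1.125⁴ = 29.90 ÷ 1.60181 ≈ 18.666

18.67px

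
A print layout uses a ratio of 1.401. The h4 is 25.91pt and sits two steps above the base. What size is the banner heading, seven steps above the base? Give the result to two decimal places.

The gap is 7 − (2) = 5 steps, so the factor is 1.401^5.
25.91 × 1.401⁵ = 25.91 × 5.39748 ≈ 139.849

139.85pt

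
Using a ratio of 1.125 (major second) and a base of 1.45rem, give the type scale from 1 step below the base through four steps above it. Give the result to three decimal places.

1.289rem, 1.450rem, 1.631rem, 1.835rem, 2.065rem, 2.323rem

Step -1: 1.45 ÷ 1.125 = 1.289
Step 0: 1.45rem
Step 1: 1.45 × 1.125 = 1.631
Step 2: 1.45 × 1.125² = 1.835
Step 3: 1.45 × 1.125³ = 2.065
Step 4: 1.45 × 1.125⁴ = 2.323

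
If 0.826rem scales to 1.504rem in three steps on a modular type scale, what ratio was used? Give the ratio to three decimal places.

r³ = 1.504 / 0.826, so r = (1.504/0.826)^(1/3).
r = 1.8208^(1/3) ≈ 1.2211

1.221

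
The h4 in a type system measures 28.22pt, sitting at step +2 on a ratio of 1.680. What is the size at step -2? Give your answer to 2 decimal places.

3.54pt

Moving from step +2 to step -2 is 4 steps down, so divide by r⁴.
28.22 ÷ 1.680⁴ = 28.22 ÷ 7.96594 ≈ 3.543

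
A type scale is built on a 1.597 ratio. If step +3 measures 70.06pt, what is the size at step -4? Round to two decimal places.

Moving from step +3 to step -4 is 7 steps down, so divide by r⁷.
70.06 ÷ 1.597⁷ = 70.06 ÷ 26.49320 ≈ 2.644

2.64pt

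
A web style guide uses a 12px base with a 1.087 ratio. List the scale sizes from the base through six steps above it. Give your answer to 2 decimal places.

Step 0: 12px
Step 1: 12.0 × 1.087 = 13.04
Step 2: 12.0 × 1.087² = 14.18
Step 3: 12.0 × 1.087³ = 15.41
Step 4: 12.0 × 1.087⁴ = 16.75
Step 5: 12.0 × 1.087⁵ = 18.21
Step 6: 12.0 × 1.087⁶ = 19.80

12.00px, 13.04px, 14.18px, 15.41px, 16.75px, 18.21px, 19.80px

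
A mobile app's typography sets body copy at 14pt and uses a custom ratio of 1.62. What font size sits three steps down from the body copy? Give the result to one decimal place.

3.3pt

14.0 ÷ 1.62³ = 14.0 ÷ 4.25153 ≈ 3.29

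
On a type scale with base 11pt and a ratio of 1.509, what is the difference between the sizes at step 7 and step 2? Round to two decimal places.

170.93pt

Step 2: 11.0 × 1.509² = 25.0479pt
Step 7: 11.0 × 1.509⁷ = 195.9825pt
Difference: 195.9825 − 25.0479 = 170.9346pt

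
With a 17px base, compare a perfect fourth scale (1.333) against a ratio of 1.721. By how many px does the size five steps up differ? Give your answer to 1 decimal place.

185.1px

Perfect fourth: 17.0 × 1.333⁵ = 71.548px
At 1.721: 17.0 × 1.721⁵ = 256.657px
Difference: 256.657 − 71.548 = 185.109px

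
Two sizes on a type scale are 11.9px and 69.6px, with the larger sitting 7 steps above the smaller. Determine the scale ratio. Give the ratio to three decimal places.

1.287

The ratio satisfies 11.9 × r⁷ = 69.6, so r = (69.6 / 11.9)^(1/7).
r = 5.8487^(1/7) ≈ 1.2870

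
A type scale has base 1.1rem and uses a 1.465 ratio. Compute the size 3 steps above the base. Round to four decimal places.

1.1 × 1.465³ = 1.1 × 3.14422 ≈ 3.4586

3.4586rem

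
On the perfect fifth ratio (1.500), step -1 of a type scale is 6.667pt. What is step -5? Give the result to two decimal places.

Moving from step -1 to step -5 is 4 steps down, so divide by r⁴.
6.667 ÷ 1.500⁴ = 6.667 ÷ 5.06250 ≈ 1.317

1.32pt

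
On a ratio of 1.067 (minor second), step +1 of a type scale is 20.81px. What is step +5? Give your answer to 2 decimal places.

26.97px

20.81 × 1.067⁴ = 20.81 × 1.29616 ≈ 26.973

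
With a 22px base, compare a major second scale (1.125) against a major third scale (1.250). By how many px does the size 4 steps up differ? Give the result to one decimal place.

18.5px

Major second: 22.0 × 1.125⁴ = 35.240px
Major third: 22.0 × 1.250⁴ = 53.711px
Difference: 53.711 − 35.240 = 18.471px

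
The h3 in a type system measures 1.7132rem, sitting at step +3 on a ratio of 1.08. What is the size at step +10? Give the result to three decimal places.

2.936rem

1.7132 × 1.08⁷ = 1.7132 × 1.71382 ≈ 2.936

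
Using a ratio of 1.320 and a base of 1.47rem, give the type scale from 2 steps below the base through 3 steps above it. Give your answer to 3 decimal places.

Step -2: 1.47 ÷ 1.320² = 0.844
Step -1: 1.47 ÷ 1.320 = 1.114
Step 0: 1.47rem
Step 1: 1.47 × 1.320 = 1.940
Step 2: 1.47 × 1.320² = 2.561
Step 3: 1.47 × 1.320³ = 3.381

0.844rem, 1.114rem, 1.470rem, 1.940rem, 2.561rem, 3.381rem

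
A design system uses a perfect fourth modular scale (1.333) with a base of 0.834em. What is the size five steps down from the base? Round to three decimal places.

0.834 ÷ 1.333⁵ = 0.834 ÷ 4.20873 ≈ 0.198

0.198em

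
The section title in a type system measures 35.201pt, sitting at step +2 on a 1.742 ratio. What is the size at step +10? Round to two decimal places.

The gap is 10 − (2) = 8 steps, so the factor is 1.742^8.
35.201 × 1.742⁸ = 35.201 × 84.79792 ≈ 2984.972

2984.97pt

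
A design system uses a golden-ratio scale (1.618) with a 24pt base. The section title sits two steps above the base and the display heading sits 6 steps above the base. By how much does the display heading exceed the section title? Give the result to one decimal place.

Step 2: 24.0 × 1.618² = 62.830pt
Step 6: 24.0 × 1.618⁶ = 430.608pt
Difference: 430.608 − 62.830 = 367.778pt

367.8pt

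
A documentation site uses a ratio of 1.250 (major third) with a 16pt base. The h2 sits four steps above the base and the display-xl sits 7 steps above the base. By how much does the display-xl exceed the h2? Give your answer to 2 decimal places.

37.23pt

Step 4: 16.0 × 1.250⁴ = 39.0625pt
Step 7: 16.0 × 1.250⁷ = 76.2939pt
Difference: 76.2939 − 39.0625 = 37.2314pt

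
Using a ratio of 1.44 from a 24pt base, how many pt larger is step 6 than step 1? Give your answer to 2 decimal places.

Step 1: 24.0 × 1.44 = 34.5600pt
Step 6: 24.0 × 1.44⁶ = 213.9864pt
Difference: 213.9864 − 34.5600 = 179.4264pt

179.43pt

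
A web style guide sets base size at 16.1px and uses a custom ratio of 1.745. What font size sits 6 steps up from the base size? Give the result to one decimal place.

16.1 × 1.745⁶ = 16.1 × 28.23401 ≈ 454.57

454.6px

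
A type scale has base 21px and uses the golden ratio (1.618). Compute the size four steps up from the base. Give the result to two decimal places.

A modular type scale is a geometric sequence: sizeₙ = base × rⁿ.
21.0 × 1.618⁴ = 21.0 × 6.85353 ≈ 143.92

143.92px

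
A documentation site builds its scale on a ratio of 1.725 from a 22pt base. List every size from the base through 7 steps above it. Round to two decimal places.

Step 0: 22pt
Step 1: 22.0 × 1.725 = 37.95
Step 2: 22.0 × 1.725² = 65.46
Step 3: 22.0 × 1.725³ = 112.92
Step 4: 22.0 × 1.725⁴ = 194.80
Step 5: 22.0 × 1.725⁵ = 336.02
Step 6: 22.0 × 1.725⁶ = 579.64
Step 7: 22.0 × 1.725⁷ = 999.88

22.00pt, 37.95pt, 65.46pt, 112.92pt, 194.80pt, 336.02pt, 579.64pt, 999.88pt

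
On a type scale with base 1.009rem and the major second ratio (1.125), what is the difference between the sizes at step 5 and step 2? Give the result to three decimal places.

0.541rem

Step 2: 1.009 × 1.125² = 1.27702rem
Step 5: 1.009 × 1.125⁵ = 1.81825rem
Difference: 1.81825 − 1.27702 = 0.54123rem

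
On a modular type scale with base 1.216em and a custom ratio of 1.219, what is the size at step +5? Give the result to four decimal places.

Each step on a modular scale multiplies by the ratio, so the size n steps from the base is base × ratioⁿ.
1.216 × 1.219⁵ = 1.216 × 2.69165 ≈ 3.2730

3.2730em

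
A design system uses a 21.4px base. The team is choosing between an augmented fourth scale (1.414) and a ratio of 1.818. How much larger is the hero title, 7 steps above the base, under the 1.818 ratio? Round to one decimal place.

Augmented fourth: 21.4 × 1.414⁷ = 241.858px
At 1.818: 21.4 × 1.818⁷ = 1404.659px
Difference: 1404.659 − 241.858 = 1162.801px

1162.8px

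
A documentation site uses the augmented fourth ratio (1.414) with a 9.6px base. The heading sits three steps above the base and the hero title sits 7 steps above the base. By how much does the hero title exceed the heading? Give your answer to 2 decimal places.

81.36px

Step 3: 9.6 × 1.414³ = 27.1406px
Step 7: 9.6 × 1.414⁷ = 108.4968px
Difference: 108.4968 − 27.1406 = 81.3562px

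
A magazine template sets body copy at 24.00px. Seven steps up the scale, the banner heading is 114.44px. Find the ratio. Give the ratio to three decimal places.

The ratio satisfies 24.00 × r⁷ = 114.44, so r = (114.44 / 24.00)^(1/7).
r = 4.7683^(1/7) ≈ 1.2500

1.250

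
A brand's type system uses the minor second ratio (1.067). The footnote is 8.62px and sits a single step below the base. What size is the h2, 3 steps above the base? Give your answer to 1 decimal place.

11.2px

The gap is 3 − (-1) = 4 steps, so the factor is 1.067^4.
8.62 × 1.067⁴ = 8.62 × 1.29616 ≈ 11.173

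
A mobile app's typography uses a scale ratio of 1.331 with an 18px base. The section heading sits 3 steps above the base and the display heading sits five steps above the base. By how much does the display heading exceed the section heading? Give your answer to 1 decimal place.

Step 3: 18.0 × 1.331³ = 42.443px
Step 5: 18.0 × 1.331⁵ = 75.190px
Difference: 75.190 − 42.443 = 32.747px

32.7px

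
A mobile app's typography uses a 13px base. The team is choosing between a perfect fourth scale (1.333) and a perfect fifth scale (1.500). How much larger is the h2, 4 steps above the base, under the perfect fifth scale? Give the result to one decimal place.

24.8px

Perfect fourth: 13.0 × 1.333⁴ = 41.045px
Perfect fifth: 13.0 × 1.500⁴ = 65.812px
Difference: 65.812 − 41.045 = 24.767px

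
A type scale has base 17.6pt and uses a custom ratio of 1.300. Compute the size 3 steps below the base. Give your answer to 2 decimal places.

8.01pt

Each step on a modular scale multiplies by the ratio, so the size n steps from the base is base × ratioⁿ.
17.6 ÷ 1.300³ = 17.6 ÷ 2.19700 ≈ 8.01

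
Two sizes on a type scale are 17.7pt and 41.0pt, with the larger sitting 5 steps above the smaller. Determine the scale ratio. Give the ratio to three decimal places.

The ratio satisfies 17.7 × r⁵ = 41.0, so r = (41.0 / 17.7)^(1/5).
r = 2.3164^(1/5) ≈ 1.1829

1.183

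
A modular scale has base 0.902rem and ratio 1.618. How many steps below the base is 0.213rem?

1.618ⁿ = 0.902 / 0.213 = 4.2347
n = ln(4.2347) / ln(1.618) = 1.4433 / 0.4812 ≈ 3.00

3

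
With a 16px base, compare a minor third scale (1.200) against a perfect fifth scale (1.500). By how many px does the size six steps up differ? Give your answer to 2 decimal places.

Minor third: 16.0 × 1.200⁶ = 47.7757px
Perfect fifth: 16.0 × 1.500⁶ = 182.2500px
Difference: 182.2500 − 47.7757 = 134.4743px

134.47px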